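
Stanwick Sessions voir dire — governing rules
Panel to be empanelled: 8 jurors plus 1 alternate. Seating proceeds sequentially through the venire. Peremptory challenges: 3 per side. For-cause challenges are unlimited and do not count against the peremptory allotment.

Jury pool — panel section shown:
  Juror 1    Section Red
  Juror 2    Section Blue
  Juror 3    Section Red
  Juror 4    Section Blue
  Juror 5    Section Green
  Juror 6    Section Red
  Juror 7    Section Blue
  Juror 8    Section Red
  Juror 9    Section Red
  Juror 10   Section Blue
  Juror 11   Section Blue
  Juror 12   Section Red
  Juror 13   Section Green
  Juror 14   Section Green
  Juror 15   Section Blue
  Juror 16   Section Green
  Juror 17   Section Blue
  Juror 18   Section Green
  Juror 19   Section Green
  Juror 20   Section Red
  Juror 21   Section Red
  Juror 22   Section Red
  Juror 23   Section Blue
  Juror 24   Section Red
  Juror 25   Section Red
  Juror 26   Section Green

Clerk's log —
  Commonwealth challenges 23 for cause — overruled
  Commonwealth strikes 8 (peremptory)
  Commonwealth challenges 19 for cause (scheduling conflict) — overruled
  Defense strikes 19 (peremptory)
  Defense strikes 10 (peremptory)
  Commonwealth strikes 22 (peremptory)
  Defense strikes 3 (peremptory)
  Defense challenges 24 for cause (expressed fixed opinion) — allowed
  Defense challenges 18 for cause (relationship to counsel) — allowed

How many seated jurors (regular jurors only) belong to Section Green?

1

Removed: #3, #8, #10, #18, #19, #22, #24.
Seated jurors 1–8: #1, #2, #4, #5, #6, #7, #9, #11 (alternates #12 not counted).
Of those, in Section Green: #5 → 1.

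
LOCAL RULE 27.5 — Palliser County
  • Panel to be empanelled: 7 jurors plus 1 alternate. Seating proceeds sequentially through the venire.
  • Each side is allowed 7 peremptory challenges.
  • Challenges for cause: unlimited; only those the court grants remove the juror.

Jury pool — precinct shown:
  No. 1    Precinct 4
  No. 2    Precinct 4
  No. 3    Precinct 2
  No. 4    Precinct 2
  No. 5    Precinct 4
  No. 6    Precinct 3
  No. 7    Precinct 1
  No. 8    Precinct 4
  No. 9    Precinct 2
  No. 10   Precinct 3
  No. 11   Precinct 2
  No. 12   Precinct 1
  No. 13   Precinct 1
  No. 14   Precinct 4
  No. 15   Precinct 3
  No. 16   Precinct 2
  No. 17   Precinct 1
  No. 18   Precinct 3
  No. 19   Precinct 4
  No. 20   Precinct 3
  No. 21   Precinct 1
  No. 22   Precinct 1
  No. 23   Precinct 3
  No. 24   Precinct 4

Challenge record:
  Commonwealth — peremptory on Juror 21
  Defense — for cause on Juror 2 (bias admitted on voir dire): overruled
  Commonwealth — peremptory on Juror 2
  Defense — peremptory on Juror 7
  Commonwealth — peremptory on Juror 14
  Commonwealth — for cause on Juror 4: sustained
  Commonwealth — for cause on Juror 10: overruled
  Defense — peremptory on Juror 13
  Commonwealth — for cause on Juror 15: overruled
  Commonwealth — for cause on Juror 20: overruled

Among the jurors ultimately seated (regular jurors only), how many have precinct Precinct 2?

Removed: #2, #4, #7, #13, #14, #21.
Seated jurors 1–7: #1, #3, #5, #6, #8, #9, #10 (alternates #11 not counted).
Of those, in Precinct 2: #3, #9 → 2.

2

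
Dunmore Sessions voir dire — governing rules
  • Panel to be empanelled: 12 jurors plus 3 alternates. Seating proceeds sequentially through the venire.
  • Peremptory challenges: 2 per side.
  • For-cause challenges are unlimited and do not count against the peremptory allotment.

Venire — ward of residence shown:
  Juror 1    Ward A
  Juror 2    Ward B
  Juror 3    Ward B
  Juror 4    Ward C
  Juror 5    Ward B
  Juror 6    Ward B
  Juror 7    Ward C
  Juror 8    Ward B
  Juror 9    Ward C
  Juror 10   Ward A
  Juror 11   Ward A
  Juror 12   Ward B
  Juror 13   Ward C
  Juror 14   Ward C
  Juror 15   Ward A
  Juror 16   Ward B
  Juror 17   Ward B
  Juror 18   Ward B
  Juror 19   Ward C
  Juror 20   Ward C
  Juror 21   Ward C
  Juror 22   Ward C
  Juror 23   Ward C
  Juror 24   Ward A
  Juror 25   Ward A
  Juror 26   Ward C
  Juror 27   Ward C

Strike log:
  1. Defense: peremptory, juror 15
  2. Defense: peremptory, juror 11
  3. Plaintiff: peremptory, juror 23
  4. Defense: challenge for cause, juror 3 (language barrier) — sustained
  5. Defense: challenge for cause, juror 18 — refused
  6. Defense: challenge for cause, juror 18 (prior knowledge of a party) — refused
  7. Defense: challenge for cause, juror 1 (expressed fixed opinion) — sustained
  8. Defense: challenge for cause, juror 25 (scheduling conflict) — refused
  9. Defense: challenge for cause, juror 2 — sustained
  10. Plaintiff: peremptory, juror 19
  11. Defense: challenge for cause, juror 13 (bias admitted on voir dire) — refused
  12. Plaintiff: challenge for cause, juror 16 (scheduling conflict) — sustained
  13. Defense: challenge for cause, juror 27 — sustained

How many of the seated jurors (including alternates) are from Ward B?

6

Removed: #1, #2, #3, #11, #15, #16, #19, #23, #27.
Seated (15 incl. alternates): #4, #5, #6, #7, #8, #9, #10, #12, #13, #14, #17, #18, #20, #21, #22.
Of those, in Ward B: #5, #6, #8, #12, #17, #18 → 6.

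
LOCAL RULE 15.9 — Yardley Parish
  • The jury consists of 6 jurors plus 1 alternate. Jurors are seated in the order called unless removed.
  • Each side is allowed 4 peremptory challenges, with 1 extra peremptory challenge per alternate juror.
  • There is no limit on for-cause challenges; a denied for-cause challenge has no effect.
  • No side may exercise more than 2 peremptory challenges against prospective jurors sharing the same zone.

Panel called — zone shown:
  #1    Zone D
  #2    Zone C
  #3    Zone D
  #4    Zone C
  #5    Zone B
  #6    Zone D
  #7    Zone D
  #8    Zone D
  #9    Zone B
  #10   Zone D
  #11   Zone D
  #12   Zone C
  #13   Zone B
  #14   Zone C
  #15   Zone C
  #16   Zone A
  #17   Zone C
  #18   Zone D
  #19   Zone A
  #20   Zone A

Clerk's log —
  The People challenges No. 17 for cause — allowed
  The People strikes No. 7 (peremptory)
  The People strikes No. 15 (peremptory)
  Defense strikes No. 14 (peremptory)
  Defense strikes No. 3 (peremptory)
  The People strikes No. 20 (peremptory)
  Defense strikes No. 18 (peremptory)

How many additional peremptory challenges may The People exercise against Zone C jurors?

1

The People peremptories so far: #7, #15, #20 — 3 of 5 used, 2 left overall.
Against Zone C: #15 — 1 used; per-zone cap 2 leaves 1.
Binding limit: min(2, 1) = 1.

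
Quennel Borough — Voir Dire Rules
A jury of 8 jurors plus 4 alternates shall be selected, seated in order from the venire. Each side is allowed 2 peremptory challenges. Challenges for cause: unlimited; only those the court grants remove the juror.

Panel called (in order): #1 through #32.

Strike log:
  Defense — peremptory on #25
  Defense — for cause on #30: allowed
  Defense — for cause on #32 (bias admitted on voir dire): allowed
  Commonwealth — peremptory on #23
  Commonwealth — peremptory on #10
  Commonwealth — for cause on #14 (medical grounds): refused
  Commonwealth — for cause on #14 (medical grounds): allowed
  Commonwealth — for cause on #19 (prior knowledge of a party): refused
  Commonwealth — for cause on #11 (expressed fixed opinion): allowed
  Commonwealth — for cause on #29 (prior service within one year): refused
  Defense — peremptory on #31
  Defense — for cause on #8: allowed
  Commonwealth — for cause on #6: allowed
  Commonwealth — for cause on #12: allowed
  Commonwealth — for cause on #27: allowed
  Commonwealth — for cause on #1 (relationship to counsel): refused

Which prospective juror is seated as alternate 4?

18

Removed: #6, #8, #10, #11, #12, #14, #23, #25, #27, #30, #31, #32. (#1, #19, #29 stay — for-cause denied.)
Filling seats in venire order through position 12: #1, #2, #3, #4, #5, #7, #9, #13, #15, #16, #17, #18.
So alternate 4 is #18.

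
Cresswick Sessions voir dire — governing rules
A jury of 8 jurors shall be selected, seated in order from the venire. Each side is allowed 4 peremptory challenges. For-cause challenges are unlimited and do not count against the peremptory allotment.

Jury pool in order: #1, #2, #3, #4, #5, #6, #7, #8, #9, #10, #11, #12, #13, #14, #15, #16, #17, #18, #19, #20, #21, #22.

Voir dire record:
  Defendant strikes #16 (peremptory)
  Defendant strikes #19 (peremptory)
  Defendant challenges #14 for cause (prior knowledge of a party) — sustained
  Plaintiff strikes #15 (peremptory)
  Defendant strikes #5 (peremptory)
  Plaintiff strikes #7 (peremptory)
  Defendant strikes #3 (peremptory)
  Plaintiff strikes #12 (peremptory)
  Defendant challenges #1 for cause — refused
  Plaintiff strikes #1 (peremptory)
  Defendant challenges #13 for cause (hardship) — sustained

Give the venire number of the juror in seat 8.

Removed: #1, #3, #5, #7, #12, #13, #14, #15, #16, #19.
Seating in order: seats 1–8 → #2, #4, #6, #8, #9, #10, #11, #17.
So seat 8 is #17.

17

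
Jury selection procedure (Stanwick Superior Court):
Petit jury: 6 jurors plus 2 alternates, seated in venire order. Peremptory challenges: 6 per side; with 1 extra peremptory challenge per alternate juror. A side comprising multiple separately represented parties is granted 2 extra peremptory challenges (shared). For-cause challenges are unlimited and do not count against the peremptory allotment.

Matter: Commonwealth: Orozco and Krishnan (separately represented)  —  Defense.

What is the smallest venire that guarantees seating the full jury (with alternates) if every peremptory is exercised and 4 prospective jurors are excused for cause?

30

Seats to fill: 6 + 2 alternates = 8.
Peremptories — Commonwealth: 6 + 1×2 + 2 = 10; Defense: 6 + 1×2 = 8; total 18.
For-cause removals: 4.
Minimum venire: 8 + 18 + 4 = 30.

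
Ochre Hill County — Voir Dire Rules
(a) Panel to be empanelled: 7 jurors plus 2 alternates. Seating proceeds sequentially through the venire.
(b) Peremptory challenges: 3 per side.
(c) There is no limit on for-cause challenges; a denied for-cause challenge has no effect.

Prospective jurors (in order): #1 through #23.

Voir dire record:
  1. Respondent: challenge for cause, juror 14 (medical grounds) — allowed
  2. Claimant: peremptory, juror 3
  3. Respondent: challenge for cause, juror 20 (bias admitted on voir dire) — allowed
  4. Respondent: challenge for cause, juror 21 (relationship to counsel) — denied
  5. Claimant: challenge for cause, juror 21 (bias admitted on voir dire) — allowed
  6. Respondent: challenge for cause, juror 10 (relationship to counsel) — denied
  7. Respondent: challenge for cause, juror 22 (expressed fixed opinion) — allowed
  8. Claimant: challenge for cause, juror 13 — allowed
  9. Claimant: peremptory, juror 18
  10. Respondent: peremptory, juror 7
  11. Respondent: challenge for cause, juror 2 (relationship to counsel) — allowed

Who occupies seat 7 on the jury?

10

Removed: #2, #3, #7, #13, #14, #18, #20, #21, #22. (#10 stays — for-cause denied.)
Filling seats in venire order through position 7: #1, #4, #5, #6, #8, #9, #10.
So seat 7 is #10.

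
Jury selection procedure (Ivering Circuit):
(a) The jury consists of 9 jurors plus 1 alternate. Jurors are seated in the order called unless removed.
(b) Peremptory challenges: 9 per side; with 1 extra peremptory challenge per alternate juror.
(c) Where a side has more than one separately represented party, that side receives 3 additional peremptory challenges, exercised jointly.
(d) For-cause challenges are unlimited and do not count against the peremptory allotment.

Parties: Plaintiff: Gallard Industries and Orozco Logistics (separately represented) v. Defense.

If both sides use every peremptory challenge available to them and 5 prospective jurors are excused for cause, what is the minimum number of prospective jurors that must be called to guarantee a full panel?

38

Seats to fill: 9 + 1 alternates = 10.
Peremptories — Plaintiff: 9 + 1×1 + 3 = 13; Defense: 9 + 1×1 = 10; total 23.
For-cause removals: 5.
Minimum venire: 10 + 23 + 5 = 38.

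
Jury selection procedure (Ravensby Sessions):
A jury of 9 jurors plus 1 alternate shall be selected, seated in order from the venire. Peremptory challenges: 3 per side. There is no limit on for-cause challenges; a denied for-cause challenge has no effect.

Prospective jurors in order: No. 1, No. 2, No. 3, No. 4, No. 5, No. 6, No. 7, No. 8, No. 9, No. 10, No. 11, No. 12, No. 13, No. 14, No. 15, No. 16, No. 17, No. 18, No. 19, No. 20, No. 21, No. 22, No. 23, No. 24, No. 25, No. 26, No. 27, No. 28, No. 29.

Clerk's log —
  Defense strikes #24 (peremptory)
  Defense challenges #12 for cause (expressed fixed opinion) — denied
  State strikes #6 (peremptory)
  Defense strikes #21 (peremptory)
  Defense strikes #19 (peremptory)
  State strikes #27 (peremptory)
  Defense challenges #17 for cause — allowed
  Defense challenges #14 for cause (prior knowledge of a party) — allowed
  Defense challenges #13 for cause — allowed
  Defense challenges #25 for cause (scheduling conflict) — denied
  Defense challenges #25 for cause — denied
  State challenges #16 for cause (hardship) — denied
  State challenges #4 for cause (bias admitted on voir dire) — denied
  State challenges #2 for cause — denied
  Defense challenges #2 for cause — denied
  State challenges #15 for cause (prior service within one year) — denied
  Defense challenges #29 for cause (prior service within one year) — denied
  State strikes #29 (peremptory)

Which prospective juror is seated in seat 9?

Removed: #6, #13, #14, #17, #19, #21, #24, #27, #29. (#2, #4, #12, #15, #16, #25 stay — for-cause denied.)
Seating in order: seats 1–9 → #1, #2, #3, #4, #5, #7, #8, #9, #10; alternates → #11.
So seat 9 is #10.

10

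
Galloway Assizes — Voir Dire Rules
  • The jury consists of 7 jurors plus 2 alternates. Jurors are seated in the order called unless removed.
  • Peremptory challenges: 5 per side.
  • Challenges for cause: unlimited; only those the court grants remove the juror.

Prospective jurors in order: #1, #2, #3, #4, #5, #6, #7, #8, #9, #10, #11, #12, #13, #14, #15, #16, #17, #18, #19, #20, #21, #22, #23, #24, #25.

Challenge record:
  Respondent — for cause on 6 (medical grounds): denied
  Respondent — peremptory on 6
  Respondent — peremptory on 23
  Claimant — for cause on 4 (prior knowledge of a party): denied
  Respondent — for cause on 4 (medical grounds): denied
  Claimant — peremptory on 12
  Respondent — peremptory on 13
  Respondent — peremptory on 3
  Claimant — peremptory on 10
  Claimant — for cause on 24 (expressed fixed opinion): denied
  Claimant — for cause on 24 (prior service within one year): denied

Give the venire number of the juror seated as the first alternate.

Removed: #3, #6, #10, #12, #13, #23. (#4, #24 stay — for-cause denied.)
Seating in order: seats 1–7 → #1, #2, #4, #5, #7, #8, #9; alternates → #11, #14.
So alternate 1 is #11.

11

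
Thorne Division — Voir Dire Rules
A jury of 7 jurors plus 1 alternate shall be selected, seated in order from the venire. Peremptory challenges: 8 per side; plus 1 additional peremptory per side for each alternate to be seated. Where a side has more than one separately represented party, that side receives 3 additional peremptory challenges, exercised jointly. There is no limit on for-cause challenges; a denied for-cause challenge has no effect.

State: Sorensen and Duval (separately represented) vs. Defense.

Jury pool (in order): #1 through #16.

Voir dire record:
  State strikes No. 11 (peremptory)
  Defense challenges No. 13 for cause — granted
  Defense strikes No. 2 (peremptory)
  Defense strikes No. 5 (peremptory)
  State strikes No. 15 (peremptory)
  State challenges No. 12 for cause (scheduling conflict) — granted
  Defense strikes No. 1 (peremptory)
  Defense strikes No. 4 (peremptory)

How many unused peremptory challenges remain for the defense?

5

Defense allotment: 8 base + 1 × 1 alternate = 9.
Defense peremptories used: #2, #5, #1, #4 — 4 (the for-cause on #13 doesn't count).
Remaining: 9 − 4 = 5.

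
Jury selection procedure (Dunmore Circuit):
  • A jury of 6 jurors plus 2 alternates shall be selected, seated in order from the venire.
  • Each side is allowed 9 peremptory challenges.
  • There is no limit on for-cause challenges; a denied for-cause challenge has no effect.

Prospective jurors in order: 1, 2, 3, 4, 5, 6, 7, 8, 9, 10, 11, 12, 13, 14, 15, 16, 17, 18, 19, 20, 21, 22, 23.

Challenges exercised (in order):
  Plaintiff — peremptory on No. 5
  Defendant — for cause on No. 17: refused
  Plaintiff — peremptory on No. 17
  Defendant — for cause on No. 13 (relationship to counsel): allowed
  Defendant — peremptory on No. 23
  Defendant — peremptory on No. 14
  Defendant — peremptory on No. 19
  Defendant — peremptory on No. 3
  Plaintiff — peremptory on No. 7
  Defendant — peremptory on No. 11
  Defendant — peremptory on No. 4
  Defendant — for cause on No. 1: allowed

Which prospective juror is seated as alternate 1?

Removed: #1, #3, #4, #5, #7, #11, #13, #14, #17, #19, #23.
Seating in order: seats 1–6 → #2, #6, #8, #9, #10, #12; alternates → #15, #16.
So alternate 1 is #15.

15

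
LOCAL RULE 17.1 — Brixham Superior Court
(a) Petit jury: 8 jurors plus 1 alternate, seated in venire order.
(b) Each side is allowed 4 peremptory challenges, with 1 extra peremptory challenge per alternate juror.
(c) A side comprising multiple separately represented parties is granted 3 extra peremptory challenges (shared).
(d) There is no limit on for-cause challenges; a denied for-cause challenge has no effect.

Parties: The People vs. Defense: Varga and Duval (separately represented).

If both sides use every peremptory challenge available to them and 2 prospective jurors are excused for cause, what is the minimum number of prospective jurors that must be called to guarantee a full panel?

24

Seats to fill: 8 + 1 alternates = 9.
Peremptories — The People: 4 + 1×1 = 5; Defense: 4 + 1×1 + 3 = 8; total 13.
For-cause removals: 2.
Minimum venire: 9 + 13 + 2 = 24.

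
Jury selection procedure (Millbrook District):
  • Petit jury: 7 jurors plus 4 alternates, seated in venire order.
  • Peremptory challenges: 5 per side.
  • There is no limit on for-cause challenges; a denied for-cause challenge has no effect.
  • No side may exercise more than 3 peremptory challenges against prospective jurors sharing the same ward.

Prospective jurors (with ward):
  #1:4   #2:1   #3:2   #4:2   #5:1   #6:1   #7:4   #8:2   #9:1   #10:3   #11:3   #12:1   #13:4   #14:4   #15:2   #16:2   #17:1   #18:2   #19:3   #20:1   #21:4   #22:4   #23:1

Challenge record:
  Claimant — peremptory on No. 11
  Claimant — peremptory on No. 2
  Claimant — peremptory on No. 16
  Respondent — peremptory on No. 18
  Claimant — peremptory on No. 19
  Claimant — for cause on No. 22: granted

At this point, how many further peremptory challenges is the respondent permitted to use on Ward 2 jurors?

Respondent peremptories so far: #18 — 1 of 5 used, 4 left overall.
Against Ward 2: #18 — 1 used; per-ward cap 3 leaves 2.
Binding limit: min(4, 2) = 2.

2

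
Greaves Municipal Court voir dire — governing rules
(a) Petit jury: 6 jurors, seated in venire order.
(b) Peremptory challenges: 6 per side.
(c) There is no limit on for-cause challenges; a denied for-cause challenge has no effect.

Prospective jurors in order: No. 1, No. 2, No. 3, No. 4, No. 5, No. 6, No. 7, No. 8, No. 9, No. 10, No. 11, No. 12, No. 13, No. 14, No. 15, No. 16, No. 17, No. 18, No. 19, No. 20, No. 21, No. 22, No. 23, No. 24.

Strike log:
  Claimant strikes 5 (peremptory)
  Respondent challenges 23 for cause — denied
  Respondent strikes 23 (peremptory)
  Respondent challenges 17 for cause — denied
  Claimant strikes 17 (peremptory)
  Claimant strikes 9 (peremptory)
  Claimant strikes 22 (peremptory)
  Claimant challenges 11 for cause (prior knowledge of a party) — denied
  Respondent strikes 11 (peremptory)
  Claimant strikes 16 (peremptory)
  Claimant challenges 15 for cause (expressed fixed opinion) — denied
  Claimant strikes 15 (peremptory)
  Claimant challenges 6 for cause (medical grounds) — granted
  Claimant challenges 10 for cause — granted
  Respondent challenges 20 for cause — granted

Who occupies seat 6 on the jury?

8

Removed: #5, #6, #9, #10, #11, #15, #16, #17, #20, #22, #23.
Filling seats in venire order through position 6: #1, #2, #3, #4, #7, #8.
So seat 6 is #8.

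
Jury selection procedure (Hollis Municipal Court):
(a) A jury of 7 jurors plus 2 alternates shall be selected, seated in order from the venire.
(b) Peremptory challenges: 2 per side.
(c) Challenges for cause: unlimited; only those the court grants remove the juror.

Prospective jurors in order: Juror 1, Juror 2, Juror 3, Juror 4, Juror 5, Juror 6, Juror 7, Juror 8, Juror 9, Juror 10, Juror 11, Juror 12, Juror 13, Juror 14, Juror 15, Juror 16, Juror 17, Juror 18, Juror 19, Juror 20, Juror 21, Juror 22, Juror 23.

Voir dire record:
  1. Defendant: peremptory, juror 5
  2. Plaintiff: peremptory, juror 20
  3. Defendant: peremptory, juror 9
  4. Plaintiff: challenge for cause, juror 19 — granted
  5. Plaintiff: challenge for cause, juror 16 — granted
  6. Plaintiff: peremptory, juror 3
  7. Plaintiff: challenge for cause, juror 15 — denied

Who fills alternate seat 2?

12

Removed: #3, #5, #9, #16, #19, #20. (#15 stays — for-cause denied.)
Seating in order: seats 1–7 → #1, #2, #4, #6, #7, #8, #10; alternates → #11, #12.
So alternate 2 is #12.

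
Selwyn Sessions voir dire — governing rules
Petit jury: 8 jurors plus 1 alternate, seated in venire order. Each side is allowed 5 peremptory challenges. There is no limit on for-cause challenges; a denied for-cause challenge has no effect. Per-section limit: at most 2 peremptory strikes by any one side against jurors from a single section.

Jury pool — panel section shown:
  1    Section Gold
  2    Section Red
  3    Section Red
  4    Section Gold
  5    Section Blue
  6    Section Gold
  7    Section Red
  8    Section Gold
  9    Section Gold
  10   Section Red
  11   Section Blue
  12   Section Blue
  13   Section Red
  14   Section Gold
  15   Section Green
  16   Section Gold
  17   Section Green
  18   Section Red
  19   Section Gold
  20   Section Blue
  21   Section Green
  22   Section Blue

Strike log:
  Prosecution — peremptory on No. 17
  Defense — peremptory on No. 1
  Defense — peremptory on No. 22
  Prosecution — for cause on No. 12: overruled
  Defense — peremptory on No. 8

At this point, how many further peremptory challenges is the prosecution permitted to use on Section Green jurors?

1

Prosecution peremptories so far: #17 — 1 of 5 used, 4 left overall.
Against Section Green: #17 — 1 used; per-section cap 2 leaves 1.
Binding limit: min(4, 1) = 1.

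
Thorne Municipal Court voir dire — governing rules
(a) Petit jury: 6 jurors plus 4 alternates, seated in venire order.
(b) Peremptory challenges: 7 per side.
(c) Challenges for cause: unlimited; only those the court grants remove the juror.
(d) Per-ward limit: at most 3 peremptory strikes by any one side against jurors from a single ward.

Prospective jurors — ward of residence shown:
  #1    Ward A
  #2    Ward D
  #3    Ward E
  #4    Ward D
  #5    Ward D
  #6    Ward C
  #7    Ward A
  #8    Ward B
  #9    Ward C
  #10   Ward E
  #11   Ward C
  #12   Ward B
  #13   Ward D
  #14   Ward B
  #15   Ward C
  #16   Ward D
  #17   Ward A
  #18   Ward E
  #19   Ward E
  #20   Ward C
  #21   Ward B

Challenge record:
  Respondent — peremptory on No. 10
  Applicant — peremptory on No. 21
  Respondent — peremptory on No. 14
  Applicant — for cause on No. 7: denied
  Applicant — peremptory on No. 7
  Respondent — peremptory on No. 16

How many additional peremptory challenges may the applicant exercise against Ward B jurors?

2

Applicant peremptories so far: #21, #7 — 2 of 7 used, 5 left overall.
Against Ward B: #21 — 1 used; per-ward cap 3 leaves 2.
Binding limit: min(5, 2) = 2.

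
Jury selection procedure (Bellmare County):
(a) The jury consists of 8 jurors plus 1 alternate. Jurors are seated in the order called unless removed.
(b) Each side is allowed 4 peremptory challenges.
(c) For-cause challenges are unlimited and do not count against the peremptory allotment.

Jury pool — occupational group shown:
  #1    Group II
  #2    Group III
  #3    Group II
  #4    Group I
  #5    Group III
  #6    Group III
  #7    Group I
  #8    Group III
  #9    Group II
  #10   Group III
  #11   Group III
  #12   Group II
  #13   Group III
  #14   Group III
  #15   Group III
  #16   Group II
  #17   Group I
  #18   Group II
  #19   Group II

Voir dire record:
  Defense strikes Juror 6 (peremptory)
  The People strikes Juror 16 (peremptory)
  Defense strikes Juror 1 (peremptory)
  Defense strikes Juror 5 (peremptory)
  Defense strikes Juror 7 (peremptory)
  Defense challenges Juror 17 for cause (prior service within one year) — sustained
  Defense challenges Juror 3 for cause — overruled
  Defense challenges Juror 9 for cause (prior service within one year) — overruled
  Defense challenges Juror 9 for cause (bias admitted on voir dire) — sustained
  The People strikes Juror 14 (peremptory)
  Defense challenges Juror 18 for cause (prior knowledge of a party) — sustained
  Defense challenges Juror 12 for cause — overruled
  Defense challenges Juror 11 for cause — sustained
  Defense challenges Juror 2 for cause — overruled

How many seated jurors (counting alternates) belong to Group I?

1

Removed: #1, #5, #6, #7, #9, #11, #14, #16, #17, #18.
Seated (9 incl. alternates): #2, #3, #4, #8, #10, #12, #13, #15, #19.
Of those, in Group I: #4 → 1.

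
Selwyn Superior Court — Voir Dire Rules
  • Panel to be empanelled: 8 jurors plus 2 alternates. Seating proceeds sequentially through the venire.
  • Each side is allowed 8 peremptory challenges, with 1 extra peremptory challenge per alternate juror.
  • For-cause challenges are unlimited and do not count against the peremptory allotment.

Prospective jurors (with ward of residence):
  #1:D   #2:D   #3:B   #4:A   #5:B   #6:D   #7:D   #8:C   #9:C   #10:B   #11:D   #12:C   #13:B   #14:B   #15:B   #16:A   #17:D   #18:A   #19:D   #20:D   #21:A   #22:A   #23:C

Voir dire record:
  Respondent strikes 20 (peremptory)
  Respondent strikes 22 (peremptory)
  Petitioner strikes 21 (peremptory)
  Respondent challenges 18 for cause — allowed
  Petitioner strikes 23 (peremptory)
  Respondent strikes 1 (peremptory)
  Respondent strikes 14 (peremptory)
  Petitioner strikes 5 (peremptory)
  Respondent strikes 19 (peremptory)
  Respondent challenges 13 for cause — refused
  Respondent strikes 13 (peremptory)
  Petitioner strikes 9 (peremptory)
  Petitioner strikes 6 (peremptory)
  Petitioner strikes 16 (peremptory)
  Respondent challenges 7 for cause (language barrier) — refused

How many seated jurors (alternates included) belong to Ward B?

Removed: #1, #5, #6, #9, #13, #14, #16, #18, #19, #20, #21, #22, #23.
Seated (10 incl. alternates): #2, #3, #4, #7, #8, #10, #11, #12, #15, #17.
Of those, in Ward B: #3, #10, #15 → 3.

3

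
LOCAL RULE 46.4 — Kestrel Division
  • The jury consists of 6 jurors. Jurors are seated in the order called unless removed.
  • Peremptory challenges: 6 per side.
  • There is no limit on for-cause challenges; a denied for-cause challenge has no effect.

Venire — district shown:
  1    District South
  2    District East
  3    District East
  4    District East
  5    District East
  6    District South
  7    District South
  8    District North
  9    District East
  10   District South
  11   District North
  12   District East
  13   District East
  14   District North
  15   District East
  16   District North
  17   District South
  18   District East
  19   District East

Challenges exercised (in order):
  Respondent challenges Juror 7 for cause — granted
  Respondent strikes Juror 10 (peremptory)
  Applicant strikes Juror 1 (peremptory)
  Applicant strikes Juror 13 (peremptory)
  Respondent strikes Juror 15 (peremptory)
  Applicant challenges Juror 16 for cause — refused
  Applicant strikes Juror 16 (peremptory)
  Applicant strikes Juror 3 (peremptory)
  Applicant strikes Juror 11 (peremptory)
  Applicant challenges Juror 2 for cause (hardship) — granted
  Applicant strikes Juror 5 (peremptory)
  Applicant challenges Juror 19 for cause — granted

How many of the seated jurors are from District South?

Removed: #1, #2, #3, #5, #7, #10, #11, #13, #15, #16, #19.
Seated jurors 1–6: #4, #6, #8, #9, #12, #14.
Of those, in District South: #6 → 1.

1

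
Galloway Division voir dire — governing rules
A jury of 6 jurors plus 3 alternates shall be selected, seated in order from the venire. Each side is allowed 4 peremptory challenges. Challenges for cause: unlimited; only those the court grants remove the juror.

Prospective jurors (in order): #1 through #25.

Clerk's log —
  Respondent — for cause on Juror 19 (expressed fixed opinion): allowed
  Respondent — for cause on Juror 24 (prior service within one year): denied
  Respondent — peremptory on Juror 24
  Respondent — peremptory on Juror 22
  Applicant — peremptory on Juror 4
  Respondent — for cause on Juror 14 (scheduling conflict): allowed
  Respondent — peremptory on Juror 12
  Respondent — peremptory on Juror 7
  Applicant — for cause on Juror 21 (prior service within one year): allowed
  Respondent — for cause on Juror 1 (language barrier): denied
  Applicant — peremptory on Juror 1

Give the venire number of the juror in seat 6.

Removed: #1, #4, #7, #12, #14, #19, #21, #22, #24.
Seating in order: seats 1–6 → #2, #3, #5, #6, #8, #9; alternates → #10, #11, #13.
So seat 6 is #9.

9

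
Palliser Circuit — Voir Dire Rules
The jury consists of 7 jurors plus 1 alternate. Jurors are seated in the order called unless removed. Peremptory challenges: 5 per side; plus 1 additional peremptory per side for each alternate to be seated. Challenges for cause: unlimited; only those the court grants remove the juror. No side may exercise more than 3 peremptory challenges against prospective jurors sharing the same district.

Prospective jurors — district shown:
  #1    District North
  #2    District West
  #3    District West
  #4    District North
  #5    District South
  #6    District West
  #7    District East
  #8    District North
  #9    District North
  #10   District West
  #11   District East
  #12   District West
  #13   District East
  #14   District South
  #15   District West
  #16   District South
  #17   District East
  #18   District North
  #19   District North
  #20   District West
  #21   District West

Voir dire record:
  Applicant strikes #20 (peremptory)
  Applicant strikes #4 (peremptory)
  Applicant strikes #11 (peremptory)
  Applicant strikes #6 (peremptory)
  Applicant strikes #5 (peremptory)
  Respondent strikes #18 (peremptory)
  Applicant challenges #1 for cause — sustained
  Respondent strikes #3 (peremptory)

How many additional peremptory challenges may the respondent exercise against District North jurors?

2

Respondent peremptories so far: #18, #3 — 2 of 6 used, 4 left overall.
Against District North: #18 — 1 used; per-district cap 3 leaves 2.
Binding limit: min(4, 2) = 2.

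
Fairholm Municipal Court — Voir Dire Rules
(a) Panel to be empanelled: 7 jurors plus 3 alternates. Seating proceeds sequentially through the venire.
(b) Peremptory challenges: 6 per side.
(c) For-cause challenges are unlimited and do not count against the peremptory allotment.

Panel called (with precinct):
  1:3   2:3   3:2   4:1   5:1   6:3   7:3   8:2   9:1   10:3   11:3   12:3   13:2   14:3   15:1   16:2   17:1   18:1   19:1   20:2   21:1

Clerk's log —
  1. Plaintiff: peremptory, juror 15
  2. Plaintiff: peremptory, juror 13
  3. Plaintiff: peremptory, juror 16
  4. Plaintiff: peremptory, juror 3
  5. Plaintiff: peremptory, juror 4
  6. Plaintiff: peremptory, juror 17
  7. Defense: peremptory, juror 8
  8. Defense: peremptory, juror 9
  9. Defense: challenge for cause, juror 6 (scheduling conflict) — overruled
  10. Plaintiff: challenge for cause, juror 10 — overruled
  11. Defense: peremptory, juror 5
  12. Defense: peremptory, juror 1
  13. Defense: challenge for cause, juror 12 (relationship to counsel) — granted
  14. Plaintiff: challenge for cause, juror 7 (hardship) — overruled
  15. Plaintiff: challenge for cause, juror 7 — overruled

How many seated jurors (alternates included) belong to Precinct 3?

Removed: #1, #3, #4, #5, #8, #9, #12, #13, #15, #16, #17.
Seated (10 incl. alternates): #2, #6, #7, #10, #11, #14, #18, #19, #20, #21.
Of those, in Precinct 3: #2, #6, #7, #10, #11, #14 → 6.

6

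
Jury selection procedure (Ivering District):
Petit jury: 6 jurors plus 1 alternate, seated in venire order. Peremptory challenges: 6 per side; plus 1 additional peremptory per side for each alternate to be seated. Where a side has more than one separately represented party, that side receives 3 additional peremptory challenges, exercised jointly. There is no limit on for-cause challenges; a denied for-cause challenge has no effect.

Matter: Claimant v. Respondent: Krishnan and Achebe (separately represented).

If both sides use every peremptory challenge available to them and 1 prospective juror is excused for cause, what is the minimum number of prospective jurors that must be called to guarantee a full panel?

Seats to fill: 6 + 1 alternates = 7.
Peremptories — Claimant: 6 + 1×1 = 7; Respondent: 6 + 1×1 + 3 = 10; total 17.
For-cause removals: 1.
Minimum venire: 7 + 17 + 1 = 25.

25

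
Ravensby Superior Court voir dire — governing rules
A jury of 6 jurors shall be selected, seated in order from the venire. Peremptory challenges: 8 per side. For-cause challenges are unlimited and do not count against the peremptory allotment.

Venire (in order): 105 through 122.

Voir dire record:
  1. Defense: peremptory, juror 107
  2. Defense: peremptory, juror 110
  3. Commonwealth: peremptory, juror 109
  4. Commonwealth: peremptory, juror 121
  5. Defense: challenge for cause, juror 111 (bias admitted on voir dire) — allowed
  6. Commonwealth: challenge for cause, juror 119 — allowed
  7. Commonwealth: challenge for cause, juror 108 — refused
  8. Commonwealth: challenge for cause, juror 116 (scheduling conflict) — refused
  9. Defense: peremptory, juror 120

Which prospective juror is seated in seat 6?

Removed: #107, #109, #110, #111, #119, #120, #121. (#108, #116 stay — for-cause denied.)
Seating in order: seats 1–6 → #105, #106, #108, #112, #113, #114.
So seat 6 is #114.

114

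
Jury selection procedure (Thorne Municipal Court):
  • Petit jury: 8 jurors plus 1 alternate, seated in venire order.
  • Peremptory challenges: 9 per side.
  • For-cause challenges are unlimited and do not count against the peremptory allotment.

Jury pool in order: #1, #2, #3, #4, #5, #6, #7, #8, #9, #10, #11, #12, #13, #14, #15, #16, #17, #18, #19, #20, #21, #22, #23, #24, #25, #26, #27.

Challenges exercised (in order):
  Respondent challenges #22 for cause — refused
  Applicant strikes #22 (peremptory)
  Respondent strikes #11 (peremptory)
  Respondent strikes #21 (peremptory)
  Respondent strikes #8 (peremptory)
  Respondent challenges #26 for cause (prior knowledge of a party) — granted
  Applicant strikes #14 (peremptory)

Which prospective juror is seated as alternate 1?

Removed: #8, #11, #14, #21, #22, #26.
Filling seats in venire order through position 9: #1, #2, #3, #4, #5, #6, #7, #9, #10.
So alternate 1 is #10.

10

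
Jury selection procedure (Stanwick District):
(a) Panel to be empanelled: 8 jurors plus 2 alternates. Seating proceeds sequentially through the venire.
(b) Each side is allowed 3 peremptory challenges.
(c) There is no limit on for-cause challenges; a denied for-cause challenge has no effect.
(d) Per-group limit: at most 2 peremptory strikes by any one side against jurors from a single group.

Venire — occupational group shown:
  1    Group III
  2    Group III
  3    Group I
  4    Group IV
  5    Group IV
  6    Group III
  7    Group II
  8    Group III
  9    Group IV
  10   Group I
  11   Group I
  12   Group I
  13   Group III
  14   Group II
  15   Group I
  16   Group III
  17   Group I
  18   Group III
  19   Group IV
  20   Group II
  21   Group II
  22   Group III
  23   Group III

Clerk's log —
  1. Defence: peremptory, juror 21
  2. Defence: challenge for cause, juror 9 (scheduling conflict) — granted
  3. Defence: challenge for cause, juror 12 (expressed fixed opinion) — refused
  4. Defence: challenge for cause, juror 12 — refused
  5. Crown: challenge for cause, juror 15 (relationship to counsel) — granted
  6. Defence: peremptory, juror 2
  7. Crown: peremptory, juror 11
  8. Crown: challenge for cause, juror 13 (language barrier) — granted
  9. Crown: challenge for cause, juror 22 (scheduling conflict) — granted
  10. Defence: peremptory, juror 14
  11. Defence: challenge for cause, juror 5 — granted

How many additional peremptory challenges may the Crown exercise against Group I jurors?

Crown peremptories so far: #11 — 1 of 3 used, 2 left overall.
Against Group I: #11 — 1 used; per-group cap 2 leaves 1.
Binding limit: min(2, 1) = 1.

1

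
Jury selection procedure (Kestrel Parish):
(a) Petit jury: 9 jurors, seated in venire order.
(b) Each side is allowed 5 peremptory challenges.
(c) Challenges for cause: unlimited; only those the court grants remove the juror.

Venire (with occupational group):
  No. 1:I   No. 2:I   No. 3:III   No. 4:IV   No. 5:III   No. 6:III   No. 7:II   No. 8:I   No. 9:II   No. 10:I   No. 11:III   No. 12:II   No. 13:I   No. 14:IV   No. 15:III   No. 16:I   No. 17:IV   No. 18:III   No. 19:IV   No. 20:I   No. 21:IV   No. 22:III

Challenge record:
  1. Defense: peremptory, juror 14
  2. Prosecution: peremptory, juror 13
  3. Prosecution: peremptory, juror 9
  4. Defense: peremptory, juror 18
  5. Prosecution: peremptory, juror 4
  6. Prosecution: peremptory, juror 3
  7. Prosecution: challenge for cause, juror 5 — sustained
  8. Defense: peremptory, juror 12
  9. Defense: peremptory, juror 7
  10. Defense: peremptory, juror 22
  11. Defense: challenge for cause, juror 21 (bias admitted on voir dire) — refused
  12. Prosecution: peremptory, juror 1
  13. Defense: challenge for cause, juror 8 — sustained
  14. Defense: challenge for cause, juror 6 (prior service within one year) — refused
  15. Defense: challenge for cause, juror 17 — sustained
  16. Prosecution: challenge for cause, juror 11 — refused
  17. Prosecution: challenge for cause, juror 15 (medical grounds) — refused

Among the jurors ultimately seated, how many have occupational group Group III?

Removed: #1, #3, #4, #5, #7, #8, #9, #12, #13, #14, #17, #18, #22.
Seated jurors 1–9: #2, #6, #10, #11, #15, #16, #19, #20, #21.
Of those, in Group III: #6, #11, #15 → 3.

3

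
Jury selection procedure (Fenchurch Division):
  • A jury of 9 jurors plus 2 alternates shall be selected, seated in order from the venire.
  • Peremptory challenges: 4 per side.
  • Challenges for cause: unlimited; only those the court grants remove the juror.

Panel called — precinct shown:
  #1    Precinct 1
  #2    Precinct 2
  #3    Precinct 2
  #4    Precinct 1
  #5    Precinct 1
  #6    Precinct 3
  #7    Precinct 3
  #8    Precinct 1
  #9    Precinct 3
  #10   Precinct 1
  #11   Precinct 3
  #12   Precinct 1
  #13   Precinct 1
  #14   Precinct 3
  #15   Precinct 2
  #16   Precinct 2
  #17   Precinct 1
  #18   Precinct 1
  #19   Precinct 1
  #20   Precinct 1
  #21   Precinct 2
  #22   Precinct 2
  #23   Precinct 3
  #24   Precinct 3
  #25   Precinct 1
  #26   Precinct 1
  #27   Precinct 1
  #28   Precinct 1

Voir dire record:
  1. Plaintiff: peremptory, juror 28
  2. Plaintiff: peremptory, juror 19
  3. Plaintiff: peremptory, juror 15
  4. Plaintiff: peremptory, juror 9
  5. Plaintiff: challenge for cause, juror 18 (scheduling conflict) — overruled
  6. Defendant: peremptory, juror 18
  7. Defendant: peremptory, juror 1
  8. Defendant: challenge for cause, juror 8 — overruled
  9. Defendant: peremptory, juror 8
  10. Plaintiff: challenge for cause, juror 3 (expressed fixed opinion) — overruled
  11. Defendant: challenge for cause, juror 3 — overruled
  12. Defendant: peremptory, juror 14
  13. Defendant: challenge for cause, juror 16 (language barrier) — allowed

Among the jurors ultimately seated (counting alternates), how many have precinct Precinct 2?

Removed: #1, #8, #9, #14, #15, #16, #18, #19, #28.
Seated (11 incl. alternates): #2, #3, #4, #5, #6, #7, #10, #11, #12, #13, #17.
Of those, in Precinct 2: #2, #3 → 2.

2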